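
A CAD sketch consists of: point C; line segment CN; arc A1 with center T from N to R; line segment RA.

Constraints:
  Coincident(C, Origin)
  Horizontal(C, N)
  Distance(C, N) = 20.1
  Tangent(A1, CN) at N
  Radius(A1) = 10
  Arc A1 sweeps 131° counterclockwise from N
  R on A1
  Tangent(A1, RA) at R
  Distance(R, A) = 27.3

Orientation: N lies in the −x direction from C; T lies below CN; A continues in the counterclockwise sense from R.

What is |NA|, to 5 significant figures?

38.582

On A1, N sits at bearing 90° from T; a 131° counterclockwise sweep puts R at bearing 221°, so R = T + 10.0·(cos 221°, sin 221°) = (-27.647, -16.561). A1 meets RA tangentially, so TR is at right angles to RA, so RA runs along (−sin 221°, cos 221°); with |RA| = 27.3, A = (-9.7367, -37.164). Then |NA| = |A − N| = 38.582.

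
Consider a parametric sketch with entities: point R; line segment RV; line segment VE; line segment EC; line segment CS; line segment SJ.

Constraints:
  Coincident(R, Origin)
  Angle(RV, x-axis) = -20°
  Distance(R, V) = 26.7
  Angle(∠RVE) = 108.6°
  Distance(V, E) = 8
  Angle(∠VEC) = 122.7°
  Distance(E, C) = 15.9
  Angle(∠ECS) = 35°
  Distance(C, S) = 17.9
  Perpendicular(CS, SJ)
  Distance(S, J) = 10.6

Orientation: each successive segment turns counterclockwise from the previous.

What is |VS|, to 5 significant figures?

6.5878

R is at the origin; RV runs at -20.0° with length 26.7, so V = (25.090, -9.1319). ∠RVE = 108.6° gives VE at 51.400° from the x-axis; with |VE| = 8.0, E = (30.081, -2.8798). ∠VEC = 122.7° gives EC at 108.70° from the x-axis; with |EC| = 15.9, C = (24.983, 12.181). ∠ECS = 35.0° gives CS at -106.30° from the x-axis; with |CS| = 17.9, S = (19.959, -4.9996). Then |VS| = |S − V| = 6.5878.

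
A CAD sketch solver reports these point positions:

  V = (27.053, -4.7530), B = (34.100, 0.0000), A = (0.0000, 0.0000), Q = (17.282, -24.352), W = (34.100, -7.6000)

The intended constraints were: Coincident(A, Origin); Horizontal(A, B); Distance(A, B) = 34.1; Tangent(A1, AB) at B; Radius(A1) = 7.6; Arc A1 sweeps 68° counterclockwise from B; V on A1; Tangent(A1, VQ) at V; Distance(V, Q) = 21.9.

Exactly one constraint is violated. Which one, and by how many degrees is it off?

Tangent(A1, VQ) at V — off by 4.50°.

A = (0.00, 0.00) ✓; A.y = 0.00, B.y = 0.00 ✓; |AB| = 34.10 ✓; ∠(WB, BA) = 90.00° ✓; |WB| = 7.600 ✓; bearing(W→V) − bearing(W→B) = 68.00° ✓; |WV| = 7.600 ✓; ∠(WV, VQ) = 94.50° ✗; |VQ| = 21.90 ✓.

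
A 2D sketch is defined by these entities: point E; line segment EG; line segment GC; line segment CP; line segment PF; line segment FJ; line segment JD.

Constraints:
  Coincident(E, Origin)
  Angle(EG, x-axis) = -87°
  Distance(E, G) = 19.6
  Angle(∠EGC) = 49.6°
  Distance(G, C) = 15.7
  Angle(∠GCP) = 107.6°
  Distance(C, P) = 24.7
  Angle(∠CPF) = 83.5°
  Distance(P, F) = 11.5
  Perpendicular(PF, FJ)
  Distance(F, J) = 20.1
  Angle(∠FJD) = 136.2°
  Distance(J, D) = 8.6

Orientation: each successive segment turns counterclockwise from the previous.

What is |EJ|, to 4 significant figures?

10.05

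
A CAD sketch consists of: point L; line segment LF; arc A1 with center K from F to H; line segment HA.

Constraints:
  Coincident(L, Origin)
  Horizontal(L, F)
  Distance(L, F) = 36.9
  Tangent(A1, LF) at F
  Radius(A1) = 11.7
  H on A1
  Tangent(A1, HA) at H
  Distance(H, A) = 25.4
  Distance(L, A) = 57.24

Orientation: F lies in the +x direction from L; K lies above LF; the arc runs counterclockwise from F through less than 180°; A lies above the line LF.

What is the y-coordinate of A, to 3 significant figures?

39.3

Checks: L.y = 0.00, F.y = 0.00 ✓; ∠(KF, FL) = 90.00° ✓; |KF| = 11.70 ✓; |KH| = 11.70 ✓; ∠(KH, HA) = 90.00° ✓; |HA| = 25.40 ✓; |LA| = 57.24 ✓.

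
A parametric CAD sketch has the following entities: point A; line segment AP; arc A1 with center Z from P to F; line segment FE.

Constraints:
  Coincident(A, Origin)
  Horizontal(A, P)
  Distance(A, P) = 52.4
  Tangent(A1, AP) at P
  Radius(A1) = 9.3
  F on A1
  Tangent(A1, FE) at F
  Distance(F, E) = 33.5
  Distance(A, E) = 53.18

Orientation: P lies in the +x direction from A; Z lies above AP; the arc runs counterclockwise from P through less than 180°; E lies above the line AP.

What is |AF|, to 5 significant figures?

61.099

A is at the origin; AP is horizontal with |AP| = 52.4 and P on the +x side, so P = (52.400, 0.0000). A1 meets AP tangentially, so ZP is at right angles to AP, so Z = P + (0, 9.3) = (52.400, 9.3000). Since ZF ⟂ FE (tangency), |ZE| = √(9.3² + 33.5²) = 34.767 regardless of where F sits on A1. So E lies on both circle(A, 53.18) and circle(Z, 34.767); the above-AP intersection is E = (35.440, 39.650). F is the foot of the tangent from E: F = (59.009, 15.843).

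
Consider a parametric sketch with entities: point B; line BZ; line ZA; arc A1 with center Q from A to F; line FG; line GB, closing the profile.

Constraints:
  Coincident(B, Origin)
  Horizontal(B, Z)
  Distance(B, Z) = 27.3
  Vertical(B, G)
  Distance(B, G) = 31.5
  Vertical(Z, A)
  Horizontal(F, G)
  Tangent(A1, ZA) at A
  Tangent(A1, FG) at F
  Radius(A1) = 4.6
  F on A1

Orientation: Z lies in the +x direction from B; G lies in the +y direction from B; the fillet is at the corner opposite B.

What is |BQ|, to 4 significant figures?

35.20

B is at the origin; BZ is horizontal with |BZ| = 27.3 and Z on the +x side, so Z = (27.30, 0.000). B and G share the same x with |BG| = 31.5 and G on the +y side, so G = (0.000, 31.50). The virtual corner opposite B is at (27.30, 31.50). Tangency of A1 to ZA means the radius QA is perpendicular to ZA and the tangent condition forces QF to be normal to FG, with radius 4.6, so the center Q sits 4.6 in from both sides at Q = (22.70, 26.90). Then |BQ| = |Q − B| = 35.20.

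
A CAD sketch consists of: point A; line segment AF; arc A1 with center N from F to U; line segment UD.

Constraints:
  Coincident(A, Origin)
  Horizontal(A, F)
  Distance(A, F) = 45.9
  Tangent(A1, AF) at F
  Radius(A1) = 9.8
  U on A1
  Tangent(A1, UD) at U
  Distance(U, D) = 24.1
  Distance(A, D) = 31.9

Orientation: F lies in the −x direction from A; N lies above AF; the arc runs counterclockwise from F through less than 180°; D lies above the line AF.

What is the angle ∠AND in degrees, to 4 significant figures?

40.32°

A is at the origin; AF is horizontal with |AF| = 45.9 and F on the −x side, so F = (-45.90, 0.000). The tangent condition forces NF to be normal to AF, so N = F + (0, 9.8) = (-45.90, 9.800). Since NU ⟂ UD (tangency), |ND| = √(9.8² + 24.1²) = 26.02 regardless of where U sits on A1. So D lies on both circle(A, 31.9) and circle(N, 26.02); the above-AF intersection is D = (-22.99, 22.12). U is the foot of the tangent from D: U = (-38.35, 3.552).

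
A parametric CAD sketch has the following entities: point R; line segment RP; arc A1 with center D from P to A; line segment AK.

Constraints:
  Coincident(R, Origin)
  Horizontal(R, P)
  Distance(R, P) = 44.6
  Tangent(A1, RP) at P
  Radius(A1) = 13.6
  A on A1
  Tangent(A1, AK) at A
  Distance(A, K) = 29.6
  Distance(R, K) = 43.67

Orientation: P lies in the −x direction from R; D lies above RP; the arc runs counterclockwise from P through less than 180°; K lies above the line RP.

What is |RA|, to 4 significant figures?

33.03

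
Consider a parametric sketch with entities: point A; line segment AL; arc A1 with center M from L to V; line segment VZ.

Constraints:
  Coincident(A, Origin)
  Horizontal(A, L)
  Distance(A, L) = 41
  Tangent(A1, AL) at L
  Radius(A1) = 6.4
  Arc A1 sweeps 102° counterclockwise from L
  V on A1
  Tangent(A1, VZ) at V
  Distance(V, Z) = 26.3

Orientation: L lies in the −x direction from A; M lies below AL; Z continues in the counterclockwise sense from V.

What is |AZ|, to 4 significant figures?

53.53

A is at the origin; AL is horizontal with |AL| = 41.0 and L on the −x side, so L = (-41.00, 0.000). A1 meets AL tangentially, so ML is at right angles to AL, so M = L + (0, -6.4) = (-41.00, -6.400). On A1, L sits at bearing 90° from M; a 102° counterclockwise sweep puts V at bearing 192°, so V = M + 6.4·(cos 192°, sin 192°) = (-47.26, -7.731). Since A1 is tangent to VZ there, MV ⟂ VZ, so VZ runs along (−sin 192°, cos 192°); with |VZ| = 26.3, Z = (-41.79, -33.46). Then |AZ| = |Z − A| = 53.53.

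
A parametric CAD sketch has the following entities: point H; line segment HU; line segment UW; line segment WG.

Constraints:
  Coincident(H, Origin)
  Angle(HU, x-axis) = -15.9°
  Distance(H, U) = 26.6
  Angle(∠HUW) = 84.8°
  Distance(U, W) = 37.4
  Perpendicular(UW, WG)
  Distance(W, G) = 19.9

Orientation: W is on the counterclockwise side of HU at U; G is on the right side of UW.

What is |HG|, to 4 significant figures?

58.11

H is at the origin; HU runs at -15.9° with length 26.6, so U = 26.6·(cos -15.9°, sin -15.9°) = (25.58, -7.287). ∠HUW = 84.8°, so UW runs at -15.9° + (180° − 84.8°) = 79.30° from the x-axis; with |UW| = 37.4, W = U + 37.4·(cos 79.30°, sin 79.30°) = (32.53, 29.46). UW ⟂ WG; with |WG| = 19.9 on the right of UW, G = W + 19.9·(0.9826, -0.1857) = (52.08, 25.77). Then |HG| = |G − H| = 58.11.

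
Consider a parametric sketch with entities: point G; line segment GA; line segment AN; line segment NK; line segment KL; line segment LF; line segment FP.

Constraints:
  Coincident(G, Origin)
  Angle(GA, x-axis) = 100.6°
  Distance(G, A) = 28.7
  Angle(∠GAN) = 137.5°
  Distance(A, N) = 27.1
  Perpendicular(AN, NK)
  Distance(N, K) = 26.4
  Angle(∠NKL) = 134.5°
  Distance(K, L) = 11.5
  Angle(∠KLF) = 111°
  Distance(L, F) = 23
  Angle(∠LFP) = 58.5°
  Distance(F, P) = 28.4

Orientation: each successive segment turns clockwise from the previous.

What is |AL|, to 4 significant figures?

39.30

The perpendicularity gives NK at right angles to AN, so NK runs at -31.90°; with |NK| = 26.4, K = (31.45, 37.27). ∠NKL = 134.5° gives KL at -77.40° from the x-axis; with |KL| = 11.5, L = (33.96, 26.04). Then |AL| = |L − A| = 39.30.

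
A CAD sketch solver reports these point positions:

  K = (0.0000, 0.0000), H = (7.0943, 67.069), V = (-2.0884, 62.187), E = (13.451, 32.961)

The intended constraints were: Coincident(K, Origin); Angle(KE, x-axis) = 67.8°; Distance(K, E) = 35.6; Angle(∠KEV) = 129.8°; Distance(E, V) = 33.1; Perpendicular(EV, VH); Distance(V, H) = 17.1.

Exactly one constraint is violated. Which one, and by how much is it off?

Distance(V, H) = 17.1 — off by 6.70.

K = (0.00, 0.00) ✓; KE at 67.80° ✓; |KE| = 35.60 ✓; ∠KEV = 129.8° ✓; |EV| = 33.10 ✓; ∠(EV, VH) = 90.00° ✓; |VH| = 10.40 ✗.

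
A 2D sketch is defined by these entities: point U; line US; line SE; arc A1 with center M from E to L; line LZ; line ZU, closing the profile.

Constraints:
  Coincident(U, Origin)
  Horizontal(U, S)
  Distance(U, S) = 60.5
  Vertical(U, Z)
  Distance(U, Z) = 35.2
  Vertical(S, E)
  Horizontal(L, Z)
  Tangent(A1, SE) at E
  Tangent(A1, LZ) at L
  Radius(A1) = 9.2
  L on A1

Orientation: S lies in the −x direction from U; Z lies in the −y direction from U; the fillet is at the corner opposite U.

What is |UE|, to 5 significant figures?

65.850

U is at the origin; U and S share the same y with |US| = 60.5 and S on the −x side, so S = (-60.500, 0.0000). UZ is vertical with |UZ| = 35.2 and Z on the −y side, so Z = (0.0000, -35.200). The virtual corner opposite U is at (-60.500, -35.200). The tangent condition forces ME to be normal to SE and tangency of A1 to LZ means the radius ML is perpendicular to LZ, with radius 9.2, so the center M sits 9.2 in from both sides at M = (-51.300, -26.000). That places the tangent points at E = (-60.500, -26.000) on SE and L = (-51.300, -35.200) on LZ. Then |UE| = |E − U| = 65.850.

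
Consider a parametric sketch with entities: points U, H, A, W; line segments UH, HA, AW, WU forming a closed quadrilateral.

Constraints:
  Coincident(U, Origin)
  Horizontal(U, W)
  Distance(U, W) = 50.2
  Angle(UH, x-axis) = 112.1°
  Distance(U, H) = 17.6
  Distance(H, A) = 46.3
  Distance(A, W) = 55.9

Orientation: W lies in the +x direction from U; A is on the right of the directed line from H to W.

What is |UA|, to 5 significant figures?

29.197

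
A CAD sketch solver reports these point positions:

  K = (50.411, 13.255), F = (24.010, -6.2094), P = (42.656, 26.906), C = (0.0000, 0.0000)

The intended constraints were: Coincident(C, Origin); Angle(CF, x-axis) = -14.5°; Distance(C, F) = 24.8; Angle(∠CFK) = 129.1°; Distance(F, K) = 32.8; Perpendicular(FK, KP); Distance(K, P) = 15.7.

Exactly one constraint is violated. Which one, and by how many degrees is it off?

Perpendicular(FK, KP) — off by 6.80°.

C = (0.00, 0.00) ✓; CF at -14.50° ✓; |CF| = 24.80 ✓; ∠CFK = 129.1° ✓; |FK| = 32.80 ✓; ∠(FK, KP) = 83.20° ✗; |KP| = 15.70 ✓.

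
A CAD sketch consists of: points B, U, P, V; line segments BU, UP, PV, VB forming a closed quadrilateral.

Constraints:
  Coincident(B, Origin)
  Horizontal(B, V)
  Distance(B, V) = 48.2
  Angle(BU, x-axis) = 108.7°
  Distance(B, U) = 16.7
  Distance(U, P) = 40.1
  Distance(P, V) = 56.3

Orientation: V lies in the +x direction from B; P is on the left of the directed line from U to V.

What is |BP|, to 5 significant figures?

51.436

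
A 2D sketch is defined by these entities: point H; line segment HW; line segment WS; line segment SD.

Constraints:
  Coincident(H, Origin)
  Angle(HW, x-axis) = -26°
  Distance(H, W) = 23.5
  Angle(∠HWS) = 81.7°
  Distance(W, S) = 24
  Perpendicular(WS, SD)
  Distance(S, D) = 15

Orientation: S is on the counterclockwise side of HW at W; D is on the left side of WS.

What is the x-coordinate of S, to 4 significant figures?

28.42

H is at the origin; HW runs at -26.0° with length 23.5, so W = 23.5·(cos -26.0°, sin -26.0°) = (21.12, -10.30). ∠HWS = 81.7°, so WS runs at -26.0° + (180° − 81.7°) = 72.30° from the x-axis; with |WS| = 24.0, S = W + 24.0·(cos 72.30°, sin 72.30°) = (28.42, 12.56). So S.x = 28.42.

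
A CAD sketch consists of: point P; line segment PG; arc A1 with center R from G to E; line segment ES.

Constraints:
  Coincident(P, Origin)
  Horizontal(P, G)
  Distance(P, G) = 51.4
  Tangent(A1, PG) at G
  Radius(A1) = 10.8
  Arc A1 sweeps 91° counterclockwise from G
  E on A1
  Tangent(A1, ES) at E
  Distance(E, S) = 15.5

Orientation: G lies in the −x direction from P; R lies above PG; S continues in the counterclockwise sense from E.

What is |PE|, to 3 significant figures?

42.1

P is at the origin; PG is horizontal with |PG| = 51.4 and G on the −x side, so G = (-51.4, 0.00). Tangency of A1 to PG means the radius RG is perpendicular to PG, so R = G + (0, 10.8) = (-51.4, 10.8). On A1, G sits at bearing -90° from R; a 91° counterclockwise sweep puts E at bearing 1°, so E = R + 10.8·(cos 1°, sin 1°) = (-40.6, 11.0). Then |PE| = |E − P| = 42.1.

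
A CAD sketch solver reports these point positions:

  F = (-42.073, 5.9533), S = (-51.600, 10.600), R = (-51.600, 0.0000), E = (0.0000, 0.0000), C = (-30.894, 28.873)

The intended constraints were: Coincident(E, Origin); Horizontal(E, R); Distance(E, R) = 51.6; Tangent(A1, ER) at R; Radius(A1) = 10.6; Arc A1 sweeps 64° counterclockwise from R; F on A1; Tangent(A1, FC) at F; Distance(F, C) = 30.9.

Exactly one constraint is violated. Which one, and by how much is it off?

Distance(F, C) = 30.9 — off by 5.40.

E = (0.00, 0.00) ✓; E.y = 0.00, R.y = 0.00 ✓; |ER| = 51.60 ✓; ∠(SR, RE) = 90.00° ✓; |SR| = 10.60 ✓; bearing(S→F) − bearing(S→R) = 64.00° ✓; |SF| = 10.60 ✓; ∠(SF, FC) = 90.00° ✓; |FC| = 25.50 ✗.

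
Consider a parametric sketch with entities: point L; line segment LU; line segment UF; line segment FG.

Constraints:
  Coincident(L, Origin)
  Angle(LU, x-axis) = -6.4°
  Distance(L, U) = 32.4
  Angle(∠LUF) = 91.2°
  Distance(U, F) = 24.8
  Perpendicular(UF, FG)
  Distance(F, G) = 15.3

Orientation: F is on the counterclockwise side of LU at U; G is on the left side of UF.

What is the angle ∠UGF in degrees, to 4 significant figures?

58.33°

L is at the origin; LU runs at -6.4° with length 32.4, so U = 32.4·(cos -6.4°, sin -6.4°) = (32.20, -3.612). ∠LUF = 91.2°, so UF runs at -6.4° + (180° − 91.2°) = 82.40° from the x-axis; with |UF| = 24.8, F = U + 24.8·(cos 82.40°, sin 82.40°) = (35.48, 20.97). UF ⟂ FG; with |FG| = 15.3 on the left of UF, G = F + 15.3·(-0.9912, 0.1323) = (20.31, 22.99). Then cos ∠UGF = GU·GF / (|GU||GF|), giving 58.33°.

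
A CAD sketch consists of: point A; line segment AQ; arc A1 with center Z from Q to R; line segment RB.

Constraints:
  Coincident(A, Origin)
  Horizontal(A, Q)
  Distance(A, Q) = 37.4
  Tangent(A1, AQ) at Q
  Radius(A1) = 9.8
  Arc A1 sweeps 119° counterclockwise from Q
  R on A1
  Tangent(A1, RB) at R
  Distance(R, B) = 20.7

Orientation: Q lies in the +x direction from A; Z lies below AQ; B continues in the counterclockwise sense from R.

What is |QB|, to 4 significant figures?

32.69

A is at the origin; AQ is horizontal with |AQ| = 37.4 and Q on the +x side, so Q = (37.40, 0.000). A1 meets AQ tangentially, so ZQ is at right angles to AQ, so Z = Q + (0, -9.8) = (37.40, -9.800). On A1, Q sits at bearing 90° from Z; a 119° counterclockwise sweep puts R at bearing 209°, so R = Z + 9.8·(cos 209°, sin 209°) = (28.83, -14.55). Tangency of A1 to RB means the radius ZR is perpendicular to RB, so RB runs along (−sin 209°, cos 209°); with |RB| = 20.7, B = (38.86, -32.66). Then |QB| = |B − Q| = 32.69.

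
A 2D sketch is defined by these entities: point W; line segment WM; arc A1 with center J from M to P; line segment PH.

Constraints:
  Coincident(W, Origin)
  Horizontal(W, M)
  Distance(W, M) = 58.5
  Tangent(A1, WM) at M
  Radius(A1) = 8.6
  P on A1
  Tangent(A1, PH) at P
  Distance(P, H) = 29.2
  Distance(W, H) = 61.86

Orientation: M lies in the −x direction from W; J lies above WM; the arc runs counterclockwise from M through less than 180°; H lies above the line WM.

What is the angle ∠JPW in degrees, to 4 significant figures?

172.0°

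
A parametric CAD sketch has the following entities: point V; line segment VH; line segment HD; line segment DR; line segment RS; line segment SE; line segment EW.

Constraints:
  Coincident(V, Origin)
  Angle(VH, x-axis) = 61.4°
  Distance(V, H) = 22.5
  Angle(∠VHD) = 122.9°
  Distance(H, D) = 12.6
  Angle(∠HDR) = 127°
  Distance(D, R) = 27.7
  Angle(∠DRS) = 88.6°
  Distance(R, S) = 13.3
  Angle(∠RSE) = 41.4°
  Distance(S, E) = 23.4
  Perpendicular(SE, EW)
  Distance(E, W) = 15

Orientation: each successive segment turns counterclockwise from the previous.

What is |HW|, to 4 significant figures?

39.73

V is at the origin; VH runs at 61.4° with length 22.5, so H = (10.77, 19.75). ∠VHD = 122.9° gives HD at 118.5° from the x-axis; with |HD| = 12.6, D = (4.758, 30.83). ∠HDR = 127.0° gives DR at 171.5° from the x-axis; with |DR| = 27.7, R = (-22.64, 34.92). ∠DRS = 88.6° gives RS at -97.10° from the x-axis; with |RS| = 13.3, S = (-24.28, 21.72). ∠RSE = 41.4° gives SE at 41.50° from the x-axis; with |SE| = 23.4, E = (-6.756, 37.23). SE is perpendicular to EW, so EW runs at 131.5°; with |EW| = 15.0, W = (-16.70, 48.46). Then |HW| = |W − H| = 39.73.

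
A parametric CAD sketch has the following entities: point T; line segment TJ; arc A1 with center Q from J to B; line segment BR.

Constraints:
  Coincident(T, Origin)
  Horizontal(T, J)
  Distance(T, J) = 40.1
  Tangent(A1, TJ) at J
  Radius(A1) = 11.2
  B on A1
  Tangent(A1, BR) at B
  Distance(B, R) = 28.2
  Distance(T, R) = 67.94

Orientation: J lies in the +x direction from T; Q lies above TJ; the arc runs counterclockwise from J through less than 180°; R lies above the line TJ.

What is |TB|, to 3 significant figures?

51.7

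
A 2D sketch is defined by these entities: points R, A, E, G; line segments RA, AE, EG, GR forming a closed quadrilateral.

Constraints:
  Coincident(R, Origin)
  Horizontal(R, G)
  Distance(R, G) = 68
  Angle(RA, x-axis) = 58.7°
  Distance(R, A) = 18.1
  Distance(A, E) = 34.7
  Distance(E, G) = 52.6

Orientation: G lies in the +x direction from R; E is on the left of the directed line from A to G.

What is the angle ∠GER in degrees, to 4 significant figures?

80.66°

R is at the origin; RG is horizontal with |RG| = 68.0 and G in +x, so G = (68.0, 0). RA runs at 58.7° with |RA| = 18.1, so A = (9.403, 15.47). E is determined by |AE| = 34.7 and |EG| = 52.6 together: it lies at the intersection of circle(A, 34.7) and circle(G, 52.6). With |AG| = 60.60, the foot of the radical line on AG is 17.41 from A and the perpendicular offset is √(34.7² − 17.41²) = 30.02. Taking the left-of-AG solution: E = (33.90, 40.05).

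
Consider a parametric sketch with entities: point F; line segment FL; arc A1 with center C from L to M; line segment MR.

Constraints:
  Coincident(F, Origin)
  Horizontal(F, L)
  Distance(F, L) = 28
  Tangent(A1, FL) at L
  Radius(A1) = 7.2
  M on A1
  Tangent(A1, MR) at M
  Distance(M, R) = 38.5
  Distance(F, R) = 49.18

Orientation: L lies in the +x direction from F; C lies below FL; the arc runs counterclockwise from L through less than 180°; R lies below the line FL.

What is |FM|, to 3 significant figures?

21.9

F is at the origin; F and L share the same y with |FL| = 28.0 and L on the +x side, so L = (28.0, 0.00). The tangent condition forces CL to be normal to FL, so C = L + (0, -7.2) = (28.0, -7.20). Since CM ⟂ MR (tangency), |CR| = √(7.2² + 38.5²) = 39.2 regardless of where M sits on A1. So R lies on both circle(F, 49.18) and circle(C, 39.2); the below-FL intersection is R = (19.1, -45.3). M is the foot of the tangent from R: M = (20.8, -6.87).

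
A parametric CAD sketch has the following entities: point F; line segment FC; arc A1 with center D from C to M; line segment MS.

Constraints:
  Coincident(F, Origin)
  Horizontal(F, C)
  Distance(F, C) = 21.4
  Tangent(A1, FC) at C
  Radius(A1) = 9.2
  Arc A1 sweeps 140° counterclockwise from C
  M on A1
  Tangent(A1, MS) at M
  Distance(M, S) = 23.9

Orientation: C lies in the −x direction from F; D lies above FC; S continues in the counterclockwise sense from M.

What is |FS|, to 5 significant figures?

46.274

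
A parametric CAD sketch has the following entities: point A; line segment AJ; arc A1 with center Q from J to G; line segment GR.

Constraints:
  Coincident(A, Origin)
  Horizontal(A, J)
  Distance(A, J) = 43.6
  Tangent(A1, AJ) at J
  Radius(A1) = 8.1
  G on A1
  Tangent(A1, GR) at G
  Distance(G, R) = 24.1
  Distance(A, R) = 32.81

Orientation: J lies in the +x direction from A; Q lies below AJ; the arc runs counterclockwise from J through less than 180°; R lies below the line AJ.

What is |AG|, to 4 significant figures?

37.12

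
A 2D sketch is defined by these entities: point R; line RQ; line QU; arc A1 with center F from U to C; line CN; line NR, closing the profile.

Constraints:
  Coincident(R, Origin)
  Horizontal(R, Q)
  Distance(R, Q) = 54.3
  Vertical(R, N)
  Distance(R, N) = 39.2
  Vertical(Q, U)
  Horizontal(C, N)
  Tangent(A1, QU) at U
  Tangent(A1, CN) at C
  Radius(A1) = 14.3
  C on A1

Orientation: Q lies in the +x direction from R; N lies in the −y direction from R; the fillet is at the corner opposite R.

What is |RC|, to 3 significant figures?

56.0

The virtual corner opposite R is at (54.3, -39.2). The tangent condition forces FU to be normal to QU and the tangent condition forces FC to be normal to CN, with radius 14.3, so the center F sits 14.3 in from both sides at F = (40.0, -24.9). That places the tangent points at U = (54.3, -24.9) on QU and C = (40.0, -39.2) on CN. Then |RC| = |C − R| = 56.0.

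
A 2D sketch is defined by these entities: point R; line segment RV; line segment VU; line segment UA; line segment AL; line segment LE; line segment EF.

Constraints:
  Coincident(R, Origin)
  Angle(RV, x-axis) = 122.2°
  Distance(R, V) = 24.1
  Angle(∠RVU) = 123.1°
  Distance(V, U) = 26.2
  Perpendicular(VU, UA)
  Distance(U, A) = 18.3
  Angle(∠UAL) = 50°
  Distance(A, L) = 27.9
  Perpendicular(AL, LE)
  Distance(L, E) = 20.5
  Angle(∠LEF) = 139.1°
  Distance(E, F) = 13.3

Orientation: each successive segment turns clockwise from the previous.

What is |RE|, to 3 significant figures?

47.3

R is at the origin; RV runs at 122.2° with length 24.1, so V = (-12.8, 20.4). ∠RVU = 123.1° gives VU at 65.3° from the x-axis; with |VU| = 26.2, U = (-1.89, 44.2). VU is perpendicular to UA, so UA runs at -24.7°; with |UA| = 18.3, A = (14.7, 36.5). ∠UAL = 50.0° gives AL at -155° from the x-axis; with |AL| = 27.9, L = (-10.5, 24.6). The perpendicularity gives LE at right angles to AL, so LE runs at 115°; with |LE| = 20.5, E = (-19.3, 43.2). Then |RE| = |E − R| = 47.3.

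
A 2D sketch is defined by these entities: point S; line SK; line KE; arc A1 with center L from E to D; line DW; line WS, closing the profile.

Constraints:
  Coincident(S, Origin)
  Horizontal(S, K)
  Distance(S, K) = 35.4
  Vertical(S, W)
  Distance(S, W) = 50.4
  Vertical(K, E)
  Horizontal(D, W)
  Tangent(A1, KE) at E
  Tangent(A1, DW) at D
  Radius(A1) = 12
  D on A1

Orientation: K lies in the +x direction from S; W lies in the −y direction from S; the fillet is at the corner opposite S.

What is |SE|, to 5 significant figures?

52.228

S is at the origin; S and K share the same y with |SK| = 35.4 and K on the +x side, so K = (35.400, 0.0000). SW is vertical with |SW| = 50.4 and W on the −y side, so W = (0.0000, -50.400). The virtual corner opposite S is at (35.400, -50.400). Since A1 is tangent to KE there, LE ⟂ KE and tangency of A1 to DW means the radius LD is perpendicular to DW, with radius 12.0, so the center L sits 12.0 in from both sides at L = (23.400, -38.400). That places the tangent points at E = (35.400, -38.400) on KE and D = (23.400, -50.400) on DW. Then |SE| = |E − S| = 52.228.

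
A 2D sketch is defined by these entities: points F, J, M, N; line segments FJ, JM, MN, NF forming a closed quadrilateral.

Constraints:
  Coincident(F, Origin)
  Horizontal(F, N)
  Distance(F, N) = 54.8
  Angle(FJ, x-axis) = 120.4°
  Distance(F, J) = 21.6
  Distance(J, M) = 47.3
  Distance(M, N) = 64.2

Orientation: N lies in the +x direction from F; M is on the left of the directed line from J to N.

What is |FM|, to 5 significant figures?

57.830

Checks: |JM| = 47.30 ✓; |MN| = 64.20 ✓.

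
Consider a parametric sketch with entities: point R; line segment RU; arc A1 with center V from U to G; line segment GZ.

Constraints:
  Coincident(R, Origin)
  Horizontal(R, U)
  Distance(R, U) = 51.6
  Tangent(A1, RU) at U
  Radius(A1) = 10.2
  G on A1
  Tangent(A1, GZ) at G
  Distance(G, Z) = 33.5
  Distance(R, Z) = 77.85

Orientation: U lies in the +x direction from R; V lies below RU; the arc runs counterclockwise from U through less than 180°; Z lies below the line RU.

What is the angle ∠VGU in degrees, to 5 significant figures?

25.051°

Checks: |VG| = 10.20 ✓; ∠(VG, GZ) = 90.00° ✓; |GZ| = 33.50 ✓; |RZ| = 77.85 ✓.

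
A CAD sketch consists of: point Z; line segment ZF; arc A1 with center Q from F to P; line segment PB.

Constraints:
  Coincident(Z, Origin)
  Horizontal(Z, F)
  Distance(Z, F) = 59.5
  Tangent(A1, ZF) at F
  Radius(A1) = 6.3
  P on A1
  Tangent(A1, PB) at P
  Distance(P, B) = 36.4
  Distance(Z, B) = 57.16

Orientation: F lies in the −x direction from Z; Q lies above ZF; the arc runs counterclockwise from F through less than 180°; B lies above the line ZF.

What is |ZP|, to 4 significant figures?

53.70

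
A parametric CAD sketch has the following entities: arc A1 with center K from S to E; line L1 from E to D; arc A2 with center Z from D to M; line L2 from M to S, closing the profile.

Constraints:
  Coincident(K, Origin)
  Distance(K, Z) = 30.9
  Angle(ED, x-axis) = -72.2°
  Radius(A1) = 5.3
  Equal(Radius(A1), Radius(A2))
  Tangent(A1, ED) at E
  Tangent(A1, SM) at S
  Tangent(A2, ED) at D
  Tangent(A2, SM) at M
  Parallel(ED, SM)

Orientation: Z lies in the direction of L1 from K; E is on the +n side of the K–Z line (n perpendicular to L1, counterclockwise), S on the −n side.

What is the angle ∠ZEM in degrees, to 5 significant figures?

9.2014°

The slot axis is L1's direction at -72.2°, so u = (cos -72.2°, sin -72.2°) = (0.30570, -0.95213) and n = (−sin -72.2°, cos -72.2°) = (0.95213, 0.30570). K is at the origin and Z lies 30.9 along u from K, so Z = 30.9·u = (9.4460, -29.421). Tangency of A1 to both parallel lines with radius 5.3 puts E and S at K ± 5.3·n: E = (5.0463, 1.6202), S = (-5.0463, -1.6202). Equal radii place D and M the same way about Z: D = Z + 5.3·n = (14.492, -27.801), M = Z − 5.3·n = (4.3997, -31.041). Then cos ∠ZEM = EZ·EM / (|EZ||EM|), giving 9.2014°.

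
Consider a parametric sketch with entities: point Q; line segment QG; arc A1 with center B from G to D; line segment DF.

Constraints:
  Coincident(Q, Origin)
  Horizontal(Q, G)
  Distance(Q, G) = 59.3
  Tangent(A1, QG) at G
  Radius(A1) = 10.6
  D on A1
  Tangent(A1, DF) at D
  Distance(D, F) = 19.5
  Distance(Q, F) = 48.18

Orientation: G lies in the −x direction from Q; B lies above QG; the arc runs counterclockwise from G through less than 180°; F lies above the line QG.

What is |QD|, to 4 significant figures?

50.01

Checks: |QG| = 59.30 ✓; |BD| = 10.60 ✓; ∠(BD, DF) = 90.00° ✓; |DF| = 19.50 ✓; |QF| = 48.18 ✓.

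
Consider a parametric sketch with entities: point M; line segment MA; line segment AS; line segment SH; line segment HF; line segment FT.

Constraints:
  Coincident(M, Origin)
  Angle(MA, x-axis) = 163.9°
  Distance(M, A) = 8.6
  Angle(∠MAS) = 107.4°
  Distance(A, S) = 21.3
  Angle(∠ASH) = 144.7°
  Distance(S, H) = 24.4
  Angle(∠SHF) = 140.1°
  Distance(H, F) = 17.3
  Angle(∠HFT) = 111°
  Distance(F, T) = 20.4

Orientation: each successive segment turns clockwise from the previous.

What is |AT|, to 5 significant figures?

51.715

∠SHF = 140.1° gives HF at 16.100° from the x-axis; with |HF| = 17.3, F = (21.520, 48.705). ∠HFT = 111.0° gives FT at -52.900° from the x-axis; with |FT| = 20.4, T = (33.825, 32.435). Then |AT| = |T − A| = 51.715.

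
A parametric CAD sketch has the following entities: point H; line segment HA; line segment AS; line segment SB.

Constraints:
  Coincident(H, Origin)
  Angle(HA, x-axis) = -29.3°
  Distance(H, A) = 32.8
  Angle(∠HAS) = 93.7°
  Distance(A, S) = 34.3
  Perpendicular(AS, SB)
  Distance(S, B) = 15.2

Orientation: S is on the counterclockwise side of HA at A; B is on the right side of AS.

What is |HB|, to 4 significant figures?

60.20

∠HAS = 93.7°, so AS runs at -29.3° + (180° − 93.7°) = 57.00° from the x-axis; with |AS| = 34.3, S = A + 34.3·(cos 57.00°, sin 57.00°) = (47.28, 12.71). AS is perpendicular to SB; with |SB| = 15.2 on the right of AS, B = S + 15.2·(0.8387, -0.5446) = (60.03, 4.436). Then |HB| = |B − H| = 60.20.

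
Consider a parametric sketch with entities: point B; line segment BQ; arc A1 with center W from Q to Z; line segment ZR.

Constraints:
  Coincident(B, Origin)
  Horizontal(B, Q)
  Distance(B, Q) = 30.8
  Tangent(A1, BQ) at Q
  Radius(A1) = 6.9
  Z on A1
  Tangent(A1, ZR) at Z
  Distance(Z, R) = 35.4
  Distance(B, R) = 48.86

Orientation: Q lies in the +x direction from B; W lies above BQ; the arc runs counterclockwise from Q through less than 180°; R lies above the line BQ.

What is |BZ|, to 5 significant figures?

38.397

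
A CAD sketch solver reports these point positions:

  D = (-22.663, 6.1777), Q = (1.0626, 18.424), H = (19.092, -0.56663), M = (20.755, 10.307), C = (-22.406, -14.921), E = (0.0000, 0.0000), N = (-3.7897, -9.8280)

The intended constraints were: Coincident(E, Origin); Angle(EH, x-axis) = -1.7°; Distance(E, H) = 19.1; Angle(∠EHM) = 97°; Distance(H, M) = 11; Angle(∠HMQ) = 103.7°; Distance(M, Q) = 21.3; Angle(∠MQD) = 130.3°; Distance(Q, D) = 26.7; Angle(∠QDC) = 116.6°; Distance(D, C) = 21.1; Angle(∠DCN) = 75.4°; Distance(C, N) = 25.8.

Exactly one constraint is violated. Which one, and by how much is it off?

Distance(C, N) = 25.8 — off by 6.50.

E = (0.00, 0.00) ✓; EH at -1.700° ✓; |EH| = 19.10 ✓; ∠EHM = 97.00° ✓; |HM| = 11.00 ✓; ∠HMQ = 103.7° ✓; |MQ| = 21.30 ✓; ∠MQD = 130.3° ✓; |QD| = 26.70 ✓; ∠QDC = 116.6° ✓; |DC| = 21.10 ✓; ∠DCN = 75.40° ✓; |CN| = 19.30 ✗.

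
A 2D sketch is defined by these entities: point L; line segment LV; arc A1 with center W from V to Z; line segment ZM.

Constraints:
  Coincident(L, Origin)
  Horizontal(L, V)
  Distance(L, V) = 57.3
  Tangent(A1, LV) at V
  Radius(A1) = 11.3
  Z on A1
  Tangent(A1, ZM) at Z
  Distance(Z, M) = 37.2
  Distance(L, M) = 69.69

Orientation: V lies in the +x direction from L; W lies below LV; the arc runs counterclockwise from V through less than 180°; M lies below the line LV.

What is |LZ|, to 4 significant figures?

47.65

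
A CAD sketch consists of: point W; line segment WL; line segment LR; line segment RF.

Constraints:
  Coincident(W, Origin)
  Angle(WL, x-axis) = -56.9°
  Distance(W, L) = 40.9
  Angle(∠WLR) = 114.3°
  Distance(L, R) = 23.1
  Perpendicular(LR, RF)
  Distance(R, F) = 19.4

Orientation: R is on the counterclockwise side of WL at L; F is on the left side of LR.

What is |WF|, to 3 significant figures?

43.7

W is at the origin; WL runs at -56.9° with length 40.9, so L = 40.9·(cos -56.9°, sin -56.9°) = (22.3, -34.3). ∠WLR = 114.3°, so LR runs at -56.9° + (180° − 114.3°) = 8.80° from the x-axis; with |LR| = 23.1, R = L + 23.1·(cos 8.80°, sin 8.80°) = (45.2, -30.7). LR ⟂ RF; with |RF| = 19.4 on the left of LR, F = R + 19.4·(-0.153, 0.988) = (42.2, -11.6). Then |WF| = |F − W| = 43.7.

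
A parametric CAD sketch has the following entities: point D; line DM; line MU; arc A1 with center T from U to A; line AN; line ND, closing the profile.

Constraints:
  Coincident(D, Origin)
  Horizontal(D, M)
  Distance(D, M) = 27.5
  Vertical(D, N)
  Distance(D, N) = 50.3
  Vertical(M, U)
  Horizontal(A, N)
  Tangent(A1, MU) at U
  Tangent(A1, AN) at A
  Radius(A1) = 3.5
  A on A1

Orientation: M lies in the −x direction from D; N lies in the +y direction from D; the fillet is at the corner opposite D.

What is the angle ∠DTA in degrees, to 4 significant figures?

152.9°

D is at the origin; DM is horizontal with |DM| = 27.5 and M on the −x side, so M = (-27.50, 0.000). DN is vertical with |DN| = 50.3 and N on the +y side, so N = (0.000, 50.30). The virtual corner opposite D is at (-27.50, 50.30). A1 meets MU tangentially, so TU is at right angles to MU and the tangent condition forces TA to be normal to AN, with radius 3.5, so the center T sits 3.5 in from both sides at T = (-24.00, 46.80). That places the tangent points at U = (-27.50, 46.80) on MU and A = (-24.00, 50.30) on AN. Then cos ∠DTA = TD·TA / (|TD||TA|), giving 152.9°.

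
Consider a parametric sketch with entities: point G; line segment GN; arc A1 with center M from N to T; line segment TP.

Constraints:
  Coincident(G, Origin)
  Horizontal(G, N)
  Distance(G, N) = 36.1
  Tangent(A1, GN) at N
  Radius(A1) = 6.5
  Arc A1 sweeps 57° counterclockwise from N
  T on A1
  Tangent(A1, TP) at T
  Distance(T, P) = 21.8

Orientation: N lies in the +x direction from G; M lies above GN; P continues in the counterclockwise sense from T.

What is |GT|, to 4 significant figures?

41.66

A1 meets GN tangentially, so MN is at right angles to GN, so M = N + (0, 6.5) = (36.10, 6.500). On A1, N sits at bearing -90° from M; a 57° counterclockwise sweep puts T at bearing -33°, so T = M + 6.5·(cos -33°, sin -33°) = (41.55, 2.960). Then |GT| = |T − G| = 41.66.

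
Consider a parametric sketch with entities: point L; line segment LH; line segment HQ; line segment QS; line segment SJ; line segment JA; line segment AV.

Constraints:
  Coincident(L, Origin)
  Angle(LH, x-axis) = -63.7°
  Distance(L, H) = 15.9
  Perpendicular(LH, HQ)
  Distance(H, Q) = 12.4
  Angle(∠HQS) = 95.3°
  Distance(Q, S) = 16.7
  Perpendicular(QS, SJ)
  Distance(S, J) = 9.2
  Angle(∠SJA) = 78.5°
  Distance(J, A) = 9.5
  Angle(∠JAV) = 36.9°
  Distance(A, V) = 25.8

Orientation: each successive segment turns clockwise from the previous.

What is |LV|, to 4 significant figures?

23.77

L is at the origin; LH runs at -63.7° with length 15.9, so H = (7.045, -14.25). LH is perpendicular to HQ, so HQ runs at -153.7°; with |HQ| = 12.4, Q = (-4.072, -19.75). ∠HQS = 95.3° gives QS at 121.6° from the x-axis; with |QS| = 16.7, S = (-12.82, -5.524). QS is perpendicular to SJ, so SJ runs at 31.60°; with |SJ| = 9.2, J = (-4.986, -0.7037). ∠SJA = 78.5° gives JA at -69.90° from the x-axis; with |JA| = 9.5, A = (-1.722, -9.625). ∠JAV = 36.9° gives AV at 147.0° from the x-axis; with |AV| = 25.8, V = (-23.36, 4.427). Then |LV| = |V − L| = 23.77.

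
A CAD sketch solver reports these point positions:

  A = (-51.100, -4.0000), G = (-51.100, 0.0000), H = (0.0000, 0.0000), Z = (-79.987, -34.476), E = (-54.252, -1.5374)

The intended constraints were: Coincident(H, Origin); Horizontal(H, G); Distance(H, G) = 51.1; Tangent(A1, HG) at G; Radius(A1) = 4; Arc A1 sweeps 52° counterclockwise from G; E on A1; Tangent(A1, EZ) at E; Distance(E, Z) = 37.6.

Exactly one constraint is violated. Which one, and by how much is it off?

Distance(E, Z) = 37.6 — off by 4.20.

H = (0.00, 0.00) ✓; H.y = 0.00, G.y = 0.00 ✓; |HG| = 51.10 ✓; ∠(AG, GH) = 90.00° ✓; |AG| = 4.000 ✓; bearing(A→E) − bearing(A→G) = 52.00° ✓; |AE| = 4.000 ✓; ∠(AE, EZ) = 90.00° ✓; |EZ| = 41.80 ✗.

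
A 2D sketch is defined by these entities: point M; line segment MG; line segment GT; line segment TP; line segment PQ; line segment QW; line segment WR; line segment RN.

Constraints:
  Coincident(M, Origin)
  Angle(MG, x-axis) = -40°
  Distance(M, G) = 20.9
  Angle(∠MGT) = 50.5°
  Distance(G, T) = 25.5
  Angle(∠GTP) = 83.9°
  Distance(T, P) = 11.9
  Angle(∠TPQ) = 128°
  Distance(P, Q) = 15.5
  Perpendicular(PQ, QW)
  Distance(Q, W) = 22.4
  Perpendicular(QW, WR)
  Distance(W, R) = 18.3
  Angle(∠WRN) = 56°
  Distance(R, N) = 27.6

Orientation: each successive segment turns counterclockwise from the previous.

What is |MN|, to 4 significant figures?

2.830

M is at the origin; MG runs at -40.0° with length 20.9, so G = (16.01, -13.43). ∠MGT = 50.5° gives GT at 89.50° from the x-axis; with |GT| = 25.5, T = (16.23, 12.06). ∠GTP = 83.9° gives TP at -174.4° from the x-axis; with |TP| = 11.9, P = (4.390, 10.90). ∠TPQ = 128.0° gives PQ at -122.4° from the x-axis; with |PQ| = 15.5, Q = (-3.916, -2.184). The perpendicularity gives QW at right angles to PQ, so QW runs at -32.40°; with |QW| = 22.4, W = (15.00, -14.19). QW is perpendicular to WR, so WR runs at 57.60°; with |WR| = 18.3, R = (24.80, 1.265). ∠WRN = 56.0° gives RN at -178.4° from the x-axis; with |RN| = 27.6, N = (-2.786, 0.4945). Then |MN| = |N − M| = 2.830.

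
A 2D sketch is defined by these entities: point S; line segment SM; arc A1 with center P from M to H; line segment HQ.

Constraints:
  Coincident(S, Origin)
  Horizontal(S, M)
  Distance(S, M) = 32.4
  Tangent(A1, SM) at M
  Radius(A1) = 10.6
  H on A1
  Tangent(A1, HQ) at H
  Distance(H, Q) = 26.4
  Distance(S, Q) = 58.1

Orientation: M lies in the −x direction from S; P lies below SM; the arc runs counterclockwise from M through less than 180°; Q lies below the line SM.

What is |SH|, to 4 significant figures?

43.96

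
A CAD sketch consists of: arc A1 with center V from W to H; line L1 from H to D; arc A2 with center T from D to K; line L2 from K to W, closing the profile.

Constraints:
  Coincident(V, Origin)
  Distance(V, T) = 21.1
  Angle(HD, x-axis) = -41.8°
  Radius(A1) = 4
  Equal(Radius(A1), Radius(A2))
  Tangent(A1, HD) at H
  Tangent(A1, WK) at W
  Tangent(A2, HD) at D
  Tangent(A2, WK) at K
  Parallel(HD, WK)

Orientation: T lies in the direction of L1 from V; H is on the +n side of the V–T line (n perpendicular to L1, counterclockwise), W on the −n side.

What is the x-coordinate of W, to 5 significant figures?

-2.6661

The slot axis is L1's direction at -41.8°, so u = (cos -41.8°, sin -41.8°) = (0.74548, -0.66653) and n = (−sin -41.8°, cos -41.8°) = (0.66653, 0.74548). V is at the origin and T lies 21.1 along u from V, so T = 21.1·u = (15.730, -14.064). Tangency of A1 to both parallel lines with radius 4.0 puts H and W at V ± 4.0·n: H = (2.6661, 2.9819), W = (-2.6661, -2.9819). So W.x = -2.6661.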